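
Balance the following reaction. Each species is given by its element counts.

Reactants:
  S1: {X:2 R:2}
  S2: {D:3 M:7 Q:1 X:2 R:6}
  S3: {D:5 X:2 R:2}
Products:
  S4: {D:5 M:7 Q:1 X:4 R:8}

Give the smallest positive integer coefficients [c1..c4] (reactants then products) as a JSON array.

D: 3·0+5·3+2·5 = 25 | 5·5 = 25
M: 3·0+5·7+2·0 = 35 | 5·7 = 35
Q: 3·0+5·1+2·0 = 5 | 5·1 = 5
X: 3·2+5·2+2·2 = 20 | 5·4 = 20
R: 3·2+5·6+2·2 = 40 | 5·8 = 40
gcd(3,5,2,5) = 1

Coefficients: [3, 5, 2, 5]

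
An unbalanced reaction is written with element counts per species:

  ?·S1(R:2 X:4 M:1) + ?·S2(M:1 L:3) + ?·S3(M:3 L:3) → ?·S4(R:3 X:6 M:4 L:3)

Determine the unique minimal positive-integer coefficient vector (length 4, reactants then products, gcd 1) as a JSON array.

R: 6·2+1·0+3·0 = 12 | 4·3 = 12
X: 6·4+1·0+3·0 = 24 | 4·6 = 24
M: 6·1+1·1+3·3 = 16 | 4·4 = 16
L: 6·0+1·3+3·3 = 12 | 4·3 = 12
gcd(6,1,3,4) = 1

Coefficients: [6, 1, 3, 4]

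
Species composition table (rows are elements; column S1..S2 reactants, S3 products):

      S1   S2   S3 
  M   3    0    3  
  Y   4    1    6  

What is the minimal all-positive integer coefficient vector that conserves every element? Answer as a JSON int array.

Coefficients: [1, 2, 1]

M: 1·3+2·0 = 3 | 1·3 = 3
Y: 1·4+2·1 = 6 | 1·6 = 6
gcd(1,2,1) = 1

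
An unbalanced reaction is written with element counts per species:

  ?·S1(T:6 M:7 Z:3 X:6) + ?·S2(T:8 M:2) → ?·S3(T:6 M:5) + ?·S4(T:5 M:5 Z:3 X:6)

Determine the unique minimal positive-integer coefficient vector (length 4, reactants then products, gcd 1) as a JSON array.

Coefficients: [4, 1, 2, 4]

T: 4·6+1·8 = 32 | 2·6+4·5 = 32
M: 4·7+1·2 = 30 | 2·5+4·5 = 30
Z: 4·3+1·0 = 12 | 2·0+4·3 = 12
X: 4·6+1·0 = 24 | 2·0+4·6 = 24
gcd(4,1,2,4) = 1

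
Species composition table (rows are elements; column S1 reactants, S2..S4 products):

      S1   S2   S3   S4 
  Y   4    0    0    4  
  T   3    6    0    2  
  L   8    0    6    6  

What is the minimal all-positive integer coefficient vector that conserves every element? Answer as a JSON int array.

Coefficients: [6, 1, 2, 6]

Y: 6·4 = 24 | 1·0+2·0+6·4 = 24
T: 6·3 = 18 | 1·6+2·0+6·2 = 18
L: 6·8 = 48 | 1·0+2·6+6·6 = 48
gcd(6,1,2,6) = 1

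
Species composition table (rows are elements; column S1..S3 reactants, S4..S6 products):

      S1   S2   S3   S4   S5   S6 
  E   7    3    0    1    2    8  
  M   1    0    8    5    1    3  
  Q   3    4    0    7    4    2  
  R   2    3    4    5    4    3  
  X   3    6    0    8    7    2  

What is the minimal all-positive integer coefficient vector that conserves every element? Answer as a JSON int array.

Coefficients: [6, 4, 3, 2, 2, 6]

E: 6·7+4·3+3·0 = 54 | 2·1+2·2+6·8 = 54
M: 6·1+4·0+3·8 = 30 | 2·5+2·1+6·3 = 30
Q: 6·3+4·4+3·0 = 34 | 2·7+2·4+6·2 = 34
R: 6·2+4·3+3·4 = 36 | 2·5+2·4+6·3 = 36
X: 6·3+4·6+3·0 = 42 | 2·8+2·7+6·2 = 42
gcd(6,4,3,2,2,6) = 1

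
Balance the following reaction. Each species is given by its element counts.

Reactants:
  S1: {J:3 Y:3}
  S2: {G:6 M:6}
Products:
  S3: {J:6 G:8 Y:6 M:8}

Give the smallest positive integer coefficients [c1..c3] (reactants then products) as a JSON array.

J: 6·3+4·0 = 18 | 3·6 = 18
G: 6·0+4·6 = 24 | 3·8 = 24
Y: 6·3+4·0 = 18 | 3·6 = 18
M: 6·0+4·6 = 24 | 3·8 = 24
gcd(6,4,3) = 1

Coefficients: [6, 4, 3]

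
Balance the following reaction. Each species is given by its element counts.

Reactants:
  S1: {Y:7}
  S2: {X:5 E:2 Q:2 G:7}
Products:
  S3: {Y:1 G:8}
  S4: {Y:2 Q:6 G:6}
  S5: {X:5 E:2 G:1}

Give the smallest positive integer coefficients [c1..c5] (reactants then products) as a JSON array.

X: 1·0+6·5 = 30 | 3·0+2·0+6·5 = 30
E: 1·0+6·2 = 12 | 3·0+2·0+6·2 = 12
Y: 1·7+6·0 = 7 | 3·1+2·2+6·0 = 7
Q: 1·0+6·2 = 12 | 3·0+2·6+6·0 = 12
G: 1·0+6·7 = 42 | 3·8+2·6+6·1 = 42
gcd(1,6,3,2,6) = 1

Coefficients: [1, 6, 3, 2, 6]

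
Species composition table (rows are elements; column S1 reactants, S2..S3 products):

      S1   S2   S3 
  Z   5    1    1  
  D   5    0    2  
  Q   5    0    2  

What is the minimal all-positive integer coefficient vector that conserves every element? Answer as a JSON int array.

Z: 2·5 = 10 | 5·1+5·1 = 10
D: 2·5 = 10 | 5·0+5·2 = 10
Q: 2·5 = 10 | 5·0+5·2 = 10
gcd(2,5,5) = 1

Coefficients: [2, 5, 5]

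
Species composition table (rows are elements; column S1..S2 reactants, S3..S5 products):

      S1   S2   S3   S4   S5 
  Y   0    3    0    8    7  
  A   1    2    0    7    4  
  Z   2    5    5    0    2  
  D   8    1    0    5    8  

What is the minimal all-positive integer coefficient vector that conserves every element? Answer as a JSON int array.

Y: 1·0+5·3 = 15 | 5·0+1·8+1·7 = 15
A: 1·1+5·2 = 11 | 5·0+1·7+1·4 = 11
Z: 1·2+5·5 = 27 | 5·5+1·0+1·2 = 27
D: 1·8+5·1 = 13 | 5·0+1·5+1·8 = 13
gcd(1,5,5,1,1) = 1

Coefficients: [1, 5, 5, 1, 1]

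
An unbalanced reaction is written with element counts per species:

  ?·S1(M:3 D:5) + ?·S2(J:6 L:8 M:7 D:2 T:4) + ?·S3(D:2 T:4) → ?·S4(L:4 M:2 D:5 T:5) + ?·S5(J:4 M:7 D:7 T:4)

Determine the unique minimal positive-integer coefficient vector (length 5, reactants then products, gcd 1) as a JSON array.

J: 5·0+2·6+6·0 = 12 | 4·0+3·4 = 12
L: 5·0+2·8+6·0 = 16 | 4·4+3·0 = 16
M: 5·3+2·7+6·0 = 29 | 4·2+3·7 = 29
D: 5·5+2·2+6·2 = 41 | 4·5+3·7 = 41
T: 5·0+2·4+6·4 = 32 | 4·5+3·4 = 32
gcd(5,2,6,4,3) = 1

Coefficients: [5, 2, 6, 4, 3]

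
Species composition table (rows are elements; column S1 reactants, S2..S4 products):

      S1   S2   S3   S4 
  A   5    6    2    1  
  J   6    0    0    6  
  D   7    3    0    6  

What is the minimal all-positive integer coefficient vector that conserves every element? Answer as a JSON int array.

Coefficients: [3, 1, 3, 3]

A: 3·5 = 15 | 1·6+3·2+3·1 = 15
J: 3·6 = 18 | 1·0+3·0+3·6 = 18
D: 3·7 = 21 | 1·3+3·0+3·6 = 21
gcd(3,1,3,3) = 1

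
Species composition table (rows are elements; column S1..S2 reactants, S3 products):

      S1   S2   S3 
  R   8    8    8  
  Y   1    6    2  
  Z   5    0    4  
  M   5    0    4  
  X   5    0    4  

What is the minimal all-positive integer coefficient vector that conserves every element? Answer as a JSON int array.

Coefficients: [4, 1, 5]

R: 4·8+1·8 = 40 | 5·8 = 40
Y: 4·1+1·6 = 10 | 5·2 = 10
Z: 4·5+1·0 = 20 | 5·4 = 20
M: 4·5+1·0 = 20 | 5·4 = 20
X: 4·5+1·0 = 20 | 5·4 = 20
gcd(4,1,5) = 1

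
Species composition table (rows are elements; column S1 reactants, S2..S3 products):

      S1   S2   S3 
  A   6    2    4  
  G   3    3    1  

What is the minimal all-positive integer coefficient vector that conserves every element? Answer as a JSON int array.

A: 5·6 = 30 | 3·2+6·4 = 30
G: 5·3 = 15 | 3·3+6·1 = 15
gcd(5,3,6) = 1

Coefficients: [5, 3, 6]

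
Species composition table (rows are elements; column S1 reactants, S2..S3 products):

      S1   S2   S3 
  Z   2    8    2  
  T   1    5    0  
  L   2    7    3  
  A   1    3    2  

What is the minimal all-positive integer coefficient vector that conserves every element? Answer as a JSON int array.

Coefficients: [5, 1, 1]

Z: 5·2 = 10 | 1·8+1·2 = 10
T: 5·1 = 5 | 1·5+1·0 = 5
L: 5·2 = 10 | 1·7+1·3 = 10
A: 5·1 = 5 | 1·3+1·2 = 5
gcd(5,1,1) = 1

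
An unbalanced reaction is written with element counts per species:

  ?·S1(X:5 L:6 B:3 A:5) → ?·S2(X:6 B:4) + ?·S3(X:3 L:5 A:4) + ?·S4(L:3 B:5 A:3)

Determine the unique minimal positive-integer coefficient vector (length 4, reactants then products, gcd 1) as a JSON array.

Coefficients: [3, 1, 3, 1]

X: 3·5 = 15 | 1·6+3·3+1·0 = 15
L: 3·6 = 18 | 1·0+3·5+1·3 = 18
B: 3·3 = 9 | 1·4+3·0+1·5 = 9
A: 3·5 = 15 | 1·0+3·4+1·3 = 15
gcd(3,1,3,1) = 1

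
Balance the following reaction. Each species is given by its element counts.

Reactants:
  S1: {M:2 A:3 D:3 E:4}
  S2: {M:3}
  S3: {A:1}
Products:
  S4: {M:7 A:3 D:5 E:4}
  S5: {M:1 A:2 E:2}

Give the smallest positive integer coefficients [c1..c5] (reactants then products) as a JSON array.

M: 5·2+5·3+2·0 = 25 | 3·7+4·1 = 25
A: 5·3+5·0+2·1 = 17 | 3·3+4·2 = 17
D: 5·3+5·0+2·0 = 15 | 3·5+4·0 = 15
E: 5·4+5·0+2·0 = 20 | 3·4+4·2 = 20
gcd(5,5,2,3,4) = 1

Coefficients: [5, 5, 2, 3, 4]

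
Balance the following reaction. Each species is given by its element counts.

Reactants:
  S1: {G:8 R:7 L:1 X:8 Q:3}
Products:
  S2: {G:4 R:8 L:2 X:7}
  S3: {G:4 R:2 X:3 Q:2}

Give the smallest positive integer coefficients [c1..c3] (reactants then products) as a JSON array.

Coefficients: [2, 1, 3]

G: 2·8 = 16 | 1·4+3·4 = 16
R: 2·7 = 14 | 1·8+3·2 = 14
L: 2·1 = 2 | 1·2+3·0 = 2
X: 2·8 = 16 | 1·7+3·3 = 16
Q: 2·3 = 6 | 1·0+3·2 = 6
gcd(2,1,3) = 1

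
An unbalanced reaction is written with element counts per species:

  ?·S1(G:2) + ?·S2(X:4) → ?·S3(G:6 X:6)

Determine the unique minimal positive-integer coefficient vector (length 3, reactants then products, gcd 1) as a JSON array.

Coefficients: [6, 3, 2]

G: 6·2+3·0 = 12 | 2·6 = 12
X: 6·0+3·4 = 12 | 2·6 = 12
gcd(6,3,2) = 1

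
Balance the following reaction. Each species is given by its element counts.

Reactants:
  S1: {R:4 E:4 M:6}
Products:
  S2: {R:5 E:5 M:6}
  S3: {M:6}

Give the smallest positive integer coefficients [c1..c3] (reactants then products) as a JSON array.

Coefficients: [5, 4, 1]

R: 5·4 = 20 | 4·5+1·0 = 20
E: 5·4 = 20 | 4·5+1·0 = 20
M: 5·6 = 30 | 4·6+1·6 = 30
gcd(5,4,1) = 1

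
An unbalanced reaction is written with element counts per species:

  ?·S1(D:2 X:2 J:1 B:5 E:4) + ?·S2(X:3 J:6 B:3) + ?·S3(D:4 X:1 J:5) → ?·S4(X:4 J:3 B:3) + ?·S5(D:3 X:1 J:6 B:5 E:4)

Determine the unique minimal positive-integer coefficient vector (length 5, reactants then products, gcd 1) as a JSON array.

Coefficients: [4, 5, 1, 5, 4]

D: 4·2+5·0+1·4 = 12 | 5·0+4·3 = 12
X: 4·2+5·3+1·1 = 24 | 5·4+4·1 = 24
J: 4·1+5·6+1·5 = 39 | 5·3+4·6 = 39
B: 4·5+5·3+1·0 = 35 | 5·3+4·5 = 35
E: 4·4+5·0+1·0 = 16 | 5·0+4·4 = 16
gcd(4,5,1,5,4) = 1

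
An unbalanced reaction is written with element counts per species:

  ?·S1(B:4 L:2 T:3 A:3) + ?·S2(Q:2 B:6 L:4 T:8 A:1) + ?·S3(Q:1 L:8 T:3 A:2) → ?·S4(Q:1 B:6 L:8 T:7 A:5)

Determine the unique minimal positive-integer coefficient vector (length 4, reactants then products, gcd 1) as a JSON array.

Coefficients: [6, 1, 3, 5]

Q: 6·0+1·2+3·1 = 5 | 5·1 = 5
B: 6·4+1·6+3·0 = 30 | 5·6 = 30
L: 6·2+1·4+3·8 = 40 | 5·8 = 40
T: 6·3+1·8+3·3 = 35 | 5·7 = 35
A: 6·3+1·1+3·2 = 25 | 5·5 = 25
gcd(6,1,3,5) = 1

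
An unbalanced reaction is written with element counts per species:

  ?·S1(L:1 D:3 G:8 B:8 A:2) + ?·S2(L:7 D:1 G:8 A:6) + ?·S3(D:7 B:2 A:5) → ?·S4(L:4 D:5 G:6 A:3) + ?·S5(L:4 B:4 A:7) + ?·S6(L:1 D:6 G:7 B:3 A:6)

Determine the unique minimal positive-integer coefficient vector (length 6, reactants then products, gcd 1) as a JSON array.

Coefficients: [1, 3, 3, 3, 2, 2]

L: 1·1+3·7+3·0 = 22 | 3·4+2·4+2·1 = 22
D: 1·3+3·1+3·7 = 27 | 3·5+2·0+2·6 = 27
G: 1·8+3·8+3·0 = 32 | 3·6+2·0+2·7 = 32
B: 1·8+3·0+3·2 = 14 | 3·0+2·4+2·3 = 14
A: 1·2+3·6+3·5 = 35 | 3·3+2·7+2·6 = 35
gcd(1,3,3,3,2,2) = 1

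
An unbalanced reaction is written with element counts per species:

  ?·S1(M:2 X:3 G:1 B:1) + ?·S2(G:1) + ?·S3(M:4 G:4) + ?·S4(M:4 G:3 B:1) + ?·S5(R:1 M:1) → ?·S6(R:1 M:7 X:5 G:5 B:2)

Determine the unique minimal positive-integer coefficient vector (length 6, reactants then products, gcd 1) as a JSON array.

Coefficients: [5, 3, 1, 1, 3, 3]

R: 5·0+3·0+1·0+1·0+3·1 = 3 | 3·1 = 3
M: 5·2+3·0+1·4+1·4+3·1 = 21 | 3·7 = 21
X: 5·3+3·0+1·0+1·0+3·0 = 15 | 3·5 = 15
G: 5·1+3·1+1·4+1·3+3·0 = 15 | 3·5 = 15
B: 5·1+3·0+1·0+1·1+3·0 = 6 | 3·2 = 6
gcd(5,3,1,1,3,3) = 1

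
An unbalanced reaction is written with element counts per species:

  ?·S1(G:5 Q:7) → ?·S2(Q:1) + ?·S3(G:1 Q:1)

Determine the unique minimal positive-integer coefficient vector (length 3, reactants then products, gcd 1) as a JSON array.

Coefficients: [1, 2, 5]

G: 1·5 = 5 | 2·0+5·1 = 5
Q: 1·7 = 7 | 2·1+5·1 = 7
gcd(1,2,5) = 1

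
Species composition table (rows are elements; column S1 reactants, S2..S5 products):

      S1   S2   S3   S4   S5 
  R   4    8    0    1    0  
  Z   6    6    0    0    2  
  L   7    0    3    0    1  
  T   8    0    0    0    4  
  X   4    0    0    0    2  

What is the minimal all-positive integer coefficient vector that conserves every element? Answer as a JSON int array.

R: 3·4 = 12 | 1·8+5·0+4·1+6·0 = 12
Z: 3·6 = 18 | 1·6+5·0+4·0+6·2 = 18
L: 3·7 = 21 | 1·0+5·3+4·0+6·1 = 21
T: 3·8 = 24 | 1·0+5·0+4·0+6·4 = 24
X: 3·4 = 12 | 1·0+5·0+4·0+6·2 = 12
gcd(3,1,5,4,6) = 1

Coefficients: [3, 1, 5, 4, 6]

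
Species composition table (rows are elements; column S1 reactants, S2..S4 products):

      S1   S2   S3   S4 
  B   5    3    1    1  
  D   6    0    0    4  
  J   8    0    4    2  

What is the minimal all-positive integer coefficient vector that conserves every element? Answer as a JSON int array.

B: 4·5 = 20 | 3·3+5·1+6·1 = 20
D: 4·6 = 24 | 3·0+5·0+6·4 = 24
J: 4·8 = 32 | 3·0+5·4+6·2 = 32
gcd(4,3,5,6) = 1

Coefficients: [4, 3, 5, 6]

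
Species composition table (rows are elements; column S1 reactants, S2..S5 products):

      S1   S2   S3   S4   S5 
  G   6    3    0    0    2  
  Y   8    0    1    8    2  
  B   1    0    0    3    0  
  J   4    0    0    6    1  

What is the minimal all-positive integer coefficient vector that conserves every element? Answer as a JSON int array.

Coefficients: [3, 2, 4, 1, 6]

G: 3·6 = 18 | 2·3+4·0+1·0+6·2 = 18
Y: 3·8 = 24 | 2·0+4·1+1·8+6·2 = 24
B: 3·1 = 3 | 2·0+4·0+1·3+6·0 = 3
J: 3·4 = 12 | 2·0+4·0+1·6+6·1 = 12
gcd(3,2,4,1,6) = 1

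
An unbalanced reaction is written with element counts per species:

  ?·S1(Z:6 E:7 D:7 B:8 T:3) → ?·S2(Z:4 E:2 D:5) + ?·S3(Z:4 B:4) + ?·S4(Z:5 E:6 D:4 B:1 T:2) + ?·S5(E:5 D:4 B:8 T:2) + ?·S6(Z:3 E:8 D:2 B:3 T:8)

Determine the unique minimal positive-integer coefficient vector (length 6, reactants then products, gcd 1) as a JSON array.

Coefficients: [6, 4, 3, 1, 4, 1]

Z: 6·6 = 36 | 4·4+3·4+1·5+4·0+1·3 = 36
E: 6·7 = 42 | 4·2+3·0+1·6+4·5+1·8 = 42
D: 6·7 = 42 | 4·5+3·0+1·4+4·4+1·2 = 42
B: 6·8 = 48 | 4·0+3·4+1·1+4·8+1·3 = 48
T: 6·3 = 18 | 4·0+3·0+1·2+4·2+1·8 = 18
gcd(6,4,3,1,4,1) = 1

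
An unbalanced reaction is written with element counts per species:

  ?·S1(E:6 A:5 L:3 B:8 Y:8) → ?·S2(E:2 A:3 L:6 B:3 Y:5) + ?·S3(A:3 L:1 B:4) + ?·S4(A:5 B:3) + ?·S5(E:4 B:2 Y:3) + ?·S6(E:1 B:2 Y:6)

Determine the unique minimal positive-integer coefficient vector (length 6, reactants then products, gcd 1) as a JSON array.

E: 5·6 = 30 | 2·2+3·0+2·0+6·4+2·1 = 30
A: 5·5 = 25 | 2·3+3·3+2·5+6·0+2·0 = 25
L: 5·3 = 15 | 2·6+3·1+2·0+6·0+2·0 = 15
B: 5·8 = 40 | 2·3+3·4+2·3+6·2+2·2 = 40
Y: 5·8 = 40 | 2·5+3·0+2·0+6·3+2·6 = 40
gcd(5,2,3,2,6,2) = 1

Coefficients: [5, 2, 3, 2, 6, 2]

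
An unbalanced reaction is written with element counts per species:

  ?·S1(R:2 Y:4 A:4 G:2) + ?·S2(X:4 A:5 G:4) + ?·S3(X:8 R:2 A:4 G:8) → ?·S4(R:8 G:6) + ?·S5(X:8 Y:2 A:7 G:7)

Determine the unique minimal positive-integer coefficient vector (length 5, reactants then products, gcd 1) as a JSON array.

X: 3·0+2·4+5·8 = 48 | 2·0+6·8 = 48
R: 3·2+2·0+5·2 = 16 | 2·8+6·0 = 16
Y: 3·4+2·0+5·0 = 12 | 2·0+6·2 = 12
A: 3·4+2·5+5·4 = 42 | 2·0+6·7 = 42
G: 3·2+2·4+5·8 = 54 | 2·6+6·7 = 54
gcd(3,2,5,2,6) = 1

Coefficients: [3, 2, 5, 2, 6]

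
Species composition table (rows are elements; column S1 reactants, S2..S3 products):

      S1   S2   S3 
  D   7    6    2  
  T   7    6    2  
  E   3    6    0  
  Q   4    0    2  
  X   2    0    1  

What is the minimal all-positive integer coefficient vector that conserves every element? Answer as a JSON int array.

D: 2·7 = 14 | 1·6+4·2 = 14
T: 2·7 = 14 | 1·6+4·2 = 14
E: 2·3 = 6 | 1·6+4·0 = 6
Q: 2·4 = 8 | 1·0+4·2 = 8
X: 2·2 = 4 | 1·0+4·1 = 4
gcd(2,1,4) = 1

Coefficients: [2, 1, 4]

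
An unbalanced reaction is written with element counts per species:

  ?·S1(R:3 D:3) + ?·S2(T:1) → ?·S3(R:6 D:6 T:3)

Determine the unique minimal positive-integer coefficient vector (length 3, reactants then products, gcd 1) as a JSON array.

Coefficients: [2, 3, 1]

R: 2·3+3·0 = 6 | 1·6 = 6
D: 2·3+3·0 = 6 | 1·6 = 6
T: 2·0+3·1 = 3 | 1·3 = 3
gcd(2,3,1) = 1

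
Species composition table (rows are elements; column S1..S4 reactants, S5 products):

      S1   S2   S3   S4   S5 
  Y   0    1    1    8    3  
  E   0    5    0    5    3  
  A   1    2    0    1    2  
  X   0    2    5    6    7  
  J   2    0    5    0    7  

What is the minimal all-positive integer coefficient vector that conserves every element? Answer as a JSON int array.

Y: 5·0+2·1+5·1+1·8 = 15 | 5·3 = 15
E: 5·0+2·5+5·0+1·5 = 15 | 5·3 = 15
A: 5·1+2·2+5·0+1·1 = 10 | 5·2 = 10
X: 5·0+2·2+5·5+1·6 = 35 | 5·7 = 35
J: 5·2+2·0+5·5+1·0 = 35 | 5·7 = 35
gcd(5,2,5,1,5) = 1

Coefficients: [5, 2, 5, 1, 5]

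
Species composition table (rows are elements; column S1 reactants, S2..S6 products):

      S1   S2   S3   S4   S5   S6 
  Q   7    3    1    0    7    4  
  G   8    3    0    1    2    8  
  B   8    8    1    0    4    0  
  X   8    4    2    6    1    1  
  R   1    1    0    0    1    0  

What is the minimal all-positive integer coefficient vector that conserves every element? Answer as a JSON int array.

Coefficients: [5, 4, 4, 2, 1, 3]

Q: 5·7 = 35 | 4·3+4·1+2·0+1·7+3·4 = 35
G: 5·8 = 40 | 4·3+4·0+2·1+1·2+3·8 = 40
B: 5·8 = 40 | 4·8+4·1+2·0+1·4+3·0 = 40
X: 5·8 = 40 | 4·4+4·2+2·6+1·1+3·1 = 40
R: 5·1 = 5 | 4·1+4·0+2·0+1·1+3·0 = 5
gcd(5,4,4,2,1,3) = 1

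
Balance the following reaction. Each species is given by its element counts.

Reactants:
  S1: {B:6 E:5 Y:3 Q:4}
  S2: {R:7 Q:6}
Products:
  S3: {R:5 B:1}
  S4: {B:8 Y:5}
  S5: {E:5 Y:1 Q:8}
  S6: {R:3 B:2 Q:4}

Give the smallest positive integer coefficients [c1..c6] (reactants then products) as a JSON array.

R: 5·0+6·7 = 42 | 6·5+2·0+5·0+4·3 = 42
B: 5·6+6·0 = 30 | 6·1+2·8+5·0+4·2 = 30
E: 5·5+6·0 = 25 | 6·0+2·0+5·5+4·0 = 25
Y: 5·3+6·0 = 15 | 6·0+2·5+5·1+4·0 = 15
Q: 5·4+6·6 = 56 | 6·0+2·0+5·8+4·4 = 56
gcd(5,6,6,2,5,4) = 1

Coefficients: [5, 6, 6, 2, 5, 4]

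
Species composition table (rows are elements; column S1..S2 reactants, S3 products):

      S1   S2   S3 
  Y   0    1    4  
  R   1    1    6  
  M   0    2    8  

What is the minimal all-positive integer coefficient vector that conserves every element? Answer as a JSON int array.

Y: 2·0+4·1 = 4 | 1·4 = 4
R: 2·1+4·1 = 6 | 1·6 = 6
M: 2·0+4·2 = 8 | 1·8 = 8
gcd(2,4,1) = 1

Coefficients: [2, 4, 1]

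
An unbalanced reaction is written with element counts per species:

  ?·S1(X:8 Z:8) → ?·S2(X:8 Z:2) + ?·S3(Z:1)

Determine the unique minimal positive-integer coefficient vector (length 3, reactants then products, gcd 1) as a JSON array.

X: 1·8 = 8 | 1·8+6·0 = 8
Z: 1·8 = 8 | 1·2+6·1 = 8
gcd(1,1,6) = 1

Coefficients: [1, 1, 6]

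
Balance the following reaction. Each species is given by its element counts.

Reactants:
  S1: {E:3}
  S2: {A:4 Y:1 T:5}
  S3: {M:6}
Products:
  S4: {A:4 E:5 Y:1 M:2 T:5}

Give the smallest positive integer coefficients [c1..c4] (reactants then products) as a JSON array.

A: 5·0+3·4+1·0 = 12 | 3·4 = 12
E: 5·3+3·0+1·0 = 15 | 3·5 = 15
Y: 5·0+3·1+1·0 = 3 | 3·1 = 3
M: 5·0+3·0+1·6 = 6 | 3·2 = 6
T: 5·0+3·5+1·0 = 15 | 3·5 = 15
gcd(5,3,1,3) = 1

Coefficients: [5, 3, 1, 3]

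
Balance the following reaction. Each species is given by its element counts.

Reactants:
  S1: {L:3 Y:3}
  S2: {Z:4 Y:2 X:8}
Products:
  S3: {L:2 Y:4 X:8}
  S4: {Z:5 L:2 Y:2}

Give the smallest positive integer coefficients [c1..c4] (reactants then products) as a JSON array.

Z: 6·0+5·4 = 20 | 5·0+4·5 = 20
L: 6·3+5·0 = 18 | 5·2+4·2 = 18
Y: 6·3+5·2 = 28 | 5·4+4·2 = 28
X: 6·0+5·8 = 40 | 5·8+4·0 = 40
gcd(6,5,5,4) = 1

Coefficients: [6, 5, 5, 4]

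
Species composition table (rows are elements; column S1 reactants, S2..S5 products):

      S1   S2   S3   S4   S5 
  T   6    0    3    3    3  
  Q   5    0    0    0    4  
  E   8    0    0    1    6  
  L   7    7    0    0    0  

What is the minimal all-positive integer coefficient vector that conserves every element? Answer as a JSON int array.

T: 4·6 = 24 | 4·0+1·3+2·3+5·3 = 24
Q: 4·5 = 20 | 4·0+1·0+2·0+5·4 = 20
E: 4·8 = 32 | 4·0+1·0+2·1+5·6 = 32
L: 4·7 = 28 | 4·7+1·0+2·0+5·0 = 28
gcd(4,4,1,2,5) = 1

Coefficients: [4, 4, 1, 2, 5]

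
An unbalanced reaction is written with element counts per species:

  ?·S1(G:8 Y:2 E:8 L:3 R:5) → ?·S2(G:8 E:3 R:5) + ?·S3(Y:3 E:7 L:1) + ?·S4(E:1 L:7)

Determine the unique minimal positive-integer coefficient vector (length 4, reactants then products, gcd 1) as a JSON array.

G: 3·8 = 24 | 3·8+2·0+1·0 = 24
Y: 3·2 = 6 | 3·0+2·3+1·0 = 6
E: 3·8 = 24 | 3·3+2·7+1·1 = 24
L: 3·3 = 9 | 3·0+2·1+1·7 = 9
R: 3·5 = 15 | 3·5+2·0+1·0 = 15
gcd(3,3,2,1) = 1

Coefficients: [3, 3, 2, 1]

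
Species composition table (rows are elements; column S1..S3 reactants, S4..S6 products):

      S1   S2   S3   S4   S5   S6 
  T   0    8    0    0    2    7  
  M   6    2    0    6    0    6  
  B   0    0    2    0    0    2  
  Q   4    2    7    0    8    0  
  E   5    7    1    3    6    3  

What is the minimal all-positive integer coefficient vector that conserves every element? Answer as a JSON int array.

T: 5·0+3·8+2·0 = 24 | 4·0+5·2+2·7 = 24
M: 5·6+3·2+2·0 = 36 | 4·6+5·0+2·6 = 36
B: 5·0+3·0+2·2 = 4 | 4·0+5·0+2·2 = 4
Q: 5·4+3·2+2·7 = 40 | 4·0+5·8+2·0 = 40
E: 5·5+3·7+2·1 = 48 | 4·3+5·6+2·3 = 48
gcd(5,3,2,4,5,2) = 1

Coefficients: [5, 3, 2, 4, 5, 2]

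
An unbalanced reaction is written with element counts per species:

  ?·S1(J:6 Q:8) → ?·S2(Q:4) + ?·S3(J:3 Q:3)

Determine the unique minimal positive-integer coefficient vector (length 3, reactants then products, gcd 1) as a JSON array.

J: 2·6 = 12 | 1·0+4·3 = 12
Q: 2·8 = 16 | 1·4+4·3 = 16
gcd(2,1,4) = 1

Coefficients: [2, 1, 4]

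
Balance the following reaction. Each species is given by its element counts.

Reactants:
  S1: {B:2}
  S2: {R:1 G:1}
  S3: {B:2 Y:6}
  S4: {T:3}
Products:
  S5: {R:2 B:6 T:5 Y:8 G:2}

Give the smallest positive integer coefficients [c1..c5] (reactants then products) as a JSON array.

Coefficients: [5, 6, 4, 5, 3]

R: 5·0+6·1+4·0+5·0 = 6 | 3·2 = 6
B: 5·2+6·0+4·2+5·0 = 18 | 3·6 = 18
T: 5·0+6·0+4·0+5·3 = 15 | 3·5 = 15
Y: 5·0+6·0+4·6+5·0 = 24 | 3·8 = 24
G: 5·0+6·1+4·0+5·0 = 6 | 3·2 = 6
gcd(5,6,4,5,3) = 1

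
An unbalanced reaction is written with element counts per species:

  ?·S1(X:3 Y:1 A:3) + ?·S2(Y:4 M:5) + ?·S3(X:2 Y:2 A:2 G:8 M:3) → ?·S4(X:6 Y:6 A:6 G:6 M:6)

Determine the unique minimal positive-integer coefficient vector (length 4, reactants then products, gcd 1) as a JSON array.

X: 6·3+3·0+3·2 = 24 | 4·6 = 24
Y: 6·1+3·4+3·2 = 24 | 4·6 = 24
A: 6·3+3·0+3·2 = 24 | 4·6 = 24
G: 6·0+3·0+3·8 = 24 | 4·6 = 24
M: 6·0+3·5+3·3 = 24 | 4·6 = 24
gcd(6,3,3,4) = 1

Coefficients: [6, 3, 3, 4]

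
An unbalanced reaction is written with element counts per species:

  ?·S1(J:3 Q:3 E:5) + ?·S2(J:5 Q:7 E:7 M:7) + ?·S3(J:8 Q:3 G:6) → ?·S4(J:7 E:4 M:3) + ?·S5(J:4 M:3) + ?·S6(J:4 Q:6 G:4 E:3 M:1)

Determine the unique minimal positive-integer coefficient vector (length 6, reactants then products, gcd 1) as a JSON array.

J: 1·3+3·5+4·8 = 50 | 2·7+3·4+6·4 = 50
Q: 1·3+3·7+4·3 = 36 | 2·0+3·0+6·6 = 36
G: 1·0+3·0+4·6 = 24 | 2·0+3·0+6·4 = 24
E: 1·5+3·7+4·0 = 26 | 2·4+3·0+6·3 = 26
M: 1·0+3·7+4·0 = 21 | 2·3+3·3+6·1 = 21
gcd(1,3,4,2,3,6) = 1

Coefficients: [1, 3, 4, 2, 3, 6]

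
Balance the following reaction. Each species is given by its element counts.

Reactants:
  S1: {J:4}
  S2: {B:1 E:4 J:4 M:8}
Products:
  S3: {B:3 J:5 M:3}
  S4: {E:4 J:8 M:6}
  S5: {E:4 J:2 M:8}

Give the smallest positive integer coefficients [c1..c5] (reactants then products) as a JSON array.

B: 4·0+6·1 = 6 | 2·3+3·0+3·0 = 6
E: 4·0+6·4 = 24 | 2·0+3·4+3·4 = 24
J: 4·4+6·4 = 40 | 2·5+3·8+3·2 = 40
M: 4·0+6·8 = 48 | 2·3+3·6+3·8 = 48
gcd(4,6,2,3,3) = 1

Coefficients: [4, 6, 2, 3, 3]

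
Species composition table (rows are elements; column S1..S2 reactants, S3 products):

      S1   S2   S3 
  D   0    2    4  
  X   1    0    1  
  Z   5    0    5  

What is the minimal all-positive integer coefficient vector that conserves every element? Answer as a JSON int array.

Coefficients: [1, 2, 1]

D: 1·0+2·2 = 4 | 1·4 = 4
X: 1·1+2·0 = 1 | 1·1 = 1
Z: 1·5+2·0 = 5 | 1·5 = 5
gcd(1,2,1) = 1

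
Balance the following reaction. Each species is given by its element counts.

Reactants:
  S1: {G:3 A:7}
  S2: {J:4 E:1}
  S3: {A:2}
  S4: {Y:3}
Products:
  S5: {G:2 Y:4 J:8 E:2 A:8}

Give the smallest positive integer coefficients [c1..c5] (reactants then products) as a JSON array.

G: 2·3+6·0+5·0+4·0 = 6 | 3·2 = 6
Y: 2·0+6·0+5·0+4·3 = 12 | 3·4 = 12
J: 2·0+6·4+5·0+4·0 = 24 | 3·8 = 24
E: 2·0+6·1+5·0+4·0 = 6 | 3·2 = 6
A: 2·7+6·0+5·2+4·0 = 24 | 3·8 = 24
gcd(2,6,5,4,3) = 1

Coefficients: [2, 6, 5, 4, 3]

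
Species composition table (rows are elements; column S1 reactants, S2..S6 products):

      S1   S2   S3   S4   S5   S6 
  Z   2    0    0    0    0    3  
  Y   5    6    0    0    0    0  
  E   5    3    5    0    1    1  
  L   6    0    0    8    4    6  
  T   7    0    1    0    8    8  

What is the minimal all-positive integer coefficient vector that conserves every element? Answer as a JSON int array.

Coefficients: [6, 5, 2, 1, 1, 4]

Z: 6·2 = 12 | 5·0+2·0+1·0+1·0+4·3 = 12
Y: 6·5 = 30 | 5·6+2·0+1·0+1·0+4·0 = 30
E: 6·5 = 30 | 5·3+2·5+1·0+1·1+4·1 = 30
L: 6·6 = 36 | 5·0+2·0+1·8+1·4+4·6 = 36
T: 6·7 = 42 | 5·0+2·1+1·0+1·8+4·8 = 42
gcd(6,5,2,1,1,4) = 1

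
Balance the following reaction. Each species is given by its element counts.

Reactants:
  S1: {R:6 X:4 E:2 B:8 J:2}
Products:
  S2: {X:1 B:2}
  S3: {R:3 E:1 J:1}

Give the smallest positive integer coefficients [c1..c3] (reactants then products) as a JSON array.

R: 1·6 = 6 | 4·0+2·3 = 6
X: 1·4 = 4 | 4·1+2·0 = 4
E: 1·2 = 2 | 4·0+2·1 = 2
B: 1·8 = 8 | 4·2+2·0 = 8
J: 1·2 = 2 | 4·0+2·1 = 2
gcd(1,4,2) = 1

Coefficients: [1, 4, 2]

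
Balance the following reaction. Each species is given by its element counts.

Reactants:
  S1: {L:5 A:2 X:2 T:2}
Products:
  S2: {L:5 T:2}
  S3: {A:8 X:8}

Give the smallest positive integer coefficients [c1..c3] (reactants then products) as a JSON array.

L: 4·5 = 20 | 4·5+1·0 = 20
A: 4·2 = 8 | 4·0+1·8 = 8
X: 4·2 = 8 | 4·0+1·8 = 8
T: 4·2 = 8 | 4·2+1·0 = 8
gcd(4,4,1) = 1

Coefficients: [4, 4, 1]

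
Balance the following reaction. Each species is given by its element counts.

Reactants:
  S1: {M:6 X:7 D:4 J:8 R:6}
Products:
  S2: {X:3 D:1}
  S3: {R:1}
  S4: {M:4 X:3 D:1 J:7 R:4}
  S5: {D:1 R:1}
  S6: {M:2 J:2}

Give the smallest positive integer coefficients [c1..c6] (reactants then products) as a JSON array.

Coefficients: [3, 5, 5, 2, 5, 5]

M: 3·6 = 18 | 5·0+5·0+2·4+5·0+5·2 = 18
X: 3·7 = 21 | 5·3+5·0+2·3+5·0+5·0 = 21
D: 3·4 = 12 | 5·1+5·0+2·1+5·1+5·0 = 12
J: 3·8 = 24 | 5·0+5·0+2·7+5·0+5·2 = 24
R: 3·6 = 18 | 5·0+5·1+2·4+5·1+5·0 = 18
gcd(3,5,5,2,5,5) = 1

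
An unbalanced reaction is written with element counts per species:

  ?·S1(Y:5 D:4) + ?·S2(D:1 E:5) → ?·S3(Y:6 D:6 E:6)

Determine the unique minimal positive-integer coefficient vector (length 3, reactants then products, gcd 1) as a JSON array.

Coefficients: [6, 6, 5]

Y: 6·5+6·0 = 30 | 5·6 = 30
D: 6·4+6·1 = 30 | 5·6 = 30
E: 6·0+6·5 = 30 | 5·6 = 30
gcd(6,6,5) = 1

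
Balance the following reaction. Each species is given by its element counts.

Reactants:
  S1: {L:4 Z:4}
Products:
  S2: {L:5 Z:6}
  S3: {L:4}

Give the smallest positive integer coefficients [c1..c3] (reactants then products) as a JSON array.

L: 6·4 = 24 | 4·5+1·4 = 24
Z: 6·4 = 24 | 4·6+1·0 = 24
gcd(6,4,1) = 1

Coefficients: [6, 4, 1]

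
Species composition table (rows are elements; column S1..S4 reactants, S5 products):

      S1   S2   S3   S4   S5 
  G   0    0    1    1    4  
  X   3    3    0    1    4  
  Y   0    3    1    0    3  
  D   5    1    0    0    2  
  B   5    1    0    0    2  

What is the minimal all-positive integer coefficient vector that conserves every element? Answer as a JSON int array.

G: 1·0+1·0+6·1+6·1 = 12 | 3·4 = 12
X: 1·3+1·3+6·0+6·1 = 12 | 3·4 = 12
Y: 1·0+1·3+6·1+6·0 = 9 | 3·3 = 9
D: 1·5+1·1+6·0+6·0 = 6 | 3·2 = 6
B: 1·5+1·1+6·0+6·0 = 6 | 3·2 = 6
gcd(1,1,6,6,3) = 1

Coefficients: [1, 1, 6, 6, 3]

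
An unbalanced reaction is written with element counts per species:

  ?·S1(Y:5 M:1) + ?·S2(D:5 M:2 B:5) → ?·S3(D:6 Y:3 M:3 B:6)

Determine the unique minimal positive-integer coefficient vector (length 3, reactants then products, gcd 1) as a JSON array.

Coefficients: [3, 6, 5]

D: 3·0+6·5 = 30 | 5·6 = 30
Y: 3·5+6·0 = 15 | 5·3 = 15
M: 3·1+6·2 = 15 | 5·3 = 15
B: 3·0+6·5 = 30 | 5·6 = 30
gcd(3,6,5) = 1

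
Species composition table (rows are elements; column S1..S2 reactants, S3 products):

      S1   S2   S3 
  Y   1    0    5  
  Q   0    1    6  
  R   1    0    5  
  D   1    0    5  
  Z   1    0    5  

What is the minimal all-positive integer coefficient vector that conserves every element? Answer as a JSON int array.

Y: 5·1+6·0 = 5 | 1·5 = 5
Q: 5·0+6·1 = 6 | 1·6 = 6
R: 5·1+6·0 = 5 | 1·5 = 5
D: 5·1+6·0 = 5 | 1·5 = 5
Z: 5·1+6·0 = 5 | 1·5 = 5
gcd(5,6,1) = 1

Coefficients: [5, 6, 1]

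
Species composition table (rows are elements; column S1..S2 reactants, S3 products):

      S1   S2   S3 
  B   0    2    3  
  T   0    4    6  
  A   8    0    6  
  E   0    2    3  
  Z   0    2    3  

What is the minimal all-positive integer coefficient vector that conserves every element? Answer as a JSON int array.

B: 3·0+6·2 = 12 | 4·3 = 12
T: 3·0+6·4 = 24 | 4·6 = 24
A: 3·8+6·0 = 24 | 4·6 = 24
E: 3·0+6·2 = 12 | 4·3 = 12
Z: 3·0+6·2 = 12 | 4·3 = 12
gcd(3,6,4) = 1

Coefficients: [3, 6, 4]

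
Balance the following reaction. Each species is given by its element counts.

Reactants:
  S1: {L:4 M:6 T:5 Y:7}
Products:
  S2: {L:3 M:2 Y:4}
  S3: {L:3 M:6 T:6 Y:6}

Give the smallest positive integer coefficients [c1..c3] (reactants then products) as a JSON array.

L: 6·4 = 24 | 3·3+5·3 = 24
M: 6·6 = 36 | 3·2+5·6 = 36
T: 6·5 = 30 | 3·0+5·6 = 30
Y: 6·7 = 42 | 3·4+5·6 = 42
gcd(6,3,5) = 1

Coefficients: [6, 3, 5]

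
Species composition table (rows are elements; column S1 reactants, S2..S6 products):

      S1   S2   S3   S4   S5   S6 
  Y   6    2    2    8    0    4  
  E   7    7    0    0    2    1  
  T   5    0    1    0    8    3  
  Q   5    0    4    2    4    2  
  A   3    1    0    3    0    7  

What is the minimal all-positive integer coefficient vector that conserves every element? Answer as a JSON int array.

Coefficients: [6, 5, 3, 2, 3, 1]

Y: 6·6 = 36 | 5·2+3·2+2·8+3·0+1·4 = 36
E: 6·7 = 42 | 5·7+3·0+2·0+3·2+1·1 = 42
T: 6·5 = 30 | 5·0+3·1+2·0+3·8+1·3 = 30
Q: 6·5 = 30 | 5·0+3·4+2·2+3·4+1·2 = 30
A: 6·3 = 18 | 5·1+3·0+2·3+3·0+1·7 = 18
gcd(6,5,3,2,3,1) = 1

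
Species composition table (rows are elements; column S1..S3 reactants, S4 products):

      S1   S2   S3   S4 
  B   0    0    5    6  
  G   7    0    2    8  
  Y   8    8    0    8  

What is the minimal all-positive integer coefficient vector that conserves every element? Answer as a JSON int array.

Coefficients: [4, 1, 6, 5]

B: 4·0+1·0+6·5 = 30 | 5·6 = 30
G: 4·7+1·0+6·2 = 40 | 5·8 = 40
Y: 4·8+1·8+6·0 = 40 | 5·8 = 40
gcd(4,1,6,5) = 1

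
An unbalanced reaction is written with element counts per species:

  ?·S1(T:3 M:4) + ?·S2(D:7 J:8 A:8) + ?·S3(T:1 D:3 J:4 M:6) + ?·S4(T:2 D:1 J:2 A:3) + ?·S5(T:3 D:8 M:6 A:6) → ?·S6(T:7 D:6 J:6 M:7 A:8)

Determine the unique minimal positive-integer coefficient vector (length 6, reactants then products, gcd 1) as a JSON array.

Coefficients: [4, 1, 1, 6, 1, 4]

T: 4·3+1·0+1·1+6·2+1·3 = 28 | 4·7 = 28
D: 4·0+1·7+1·3+6·1+1·8 = 24 | 4·6 = 24
J: 4·0+1·8+1·4+6·2+1·0 = 24 | 4·6 = 24
M: 4·4+1·0+1·6+6·0+1·6 = 28 | 4·7 = 28
A: 4·0+1·8+1·0+6·3+1·6 = 32 | 4·8 = 32
gcd(4,1,1,6,1,4) = 1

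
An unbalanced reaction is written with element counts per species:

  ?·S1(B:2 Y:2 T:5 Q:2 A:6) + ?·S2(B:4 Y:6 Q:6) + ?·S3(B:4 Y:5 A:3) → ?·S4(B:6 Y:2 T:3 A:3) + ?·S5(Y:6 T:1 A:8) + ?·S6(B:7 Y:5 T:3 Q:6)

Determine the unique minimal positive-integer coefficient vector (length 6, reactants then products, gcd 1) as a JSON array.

B: 3·2+1·4+4·4 = 26 | 2·6+3·0+2·7 = 26
Y: 3·2+1·6+4·5 = 32 | 2·2+3·6+2·5 = 32
T: 3·5+1·0+4·0 = 15 | 2·3+3·1+2·3 = 15
Q: 3·2+1·6+4·0 = 12 | 2·0+3·0+2·6 = 12
A: 3·6+1·0+4·3 = 30 | 2·3+3·8+2·0 = 30
gcd(3,1,4,2,3,2) = 1

Coefficients: [3, 1, 4, 2, 3, 2]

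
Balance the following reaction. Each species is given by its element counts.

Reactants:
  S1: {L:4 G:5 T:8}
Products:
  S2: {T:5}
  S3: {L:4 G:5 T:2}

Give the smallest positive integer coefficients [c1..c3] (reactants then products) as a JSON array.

L: 5·4 = 20 | 6·0+5·4 = 20
G: 5·5 = 25 | 6·0+5·5 = 25
T: 5·8 = 40 | 6·5+5·2 = 40
gcd(5,6,5) = 1

Coefficients: [5, 6, 5]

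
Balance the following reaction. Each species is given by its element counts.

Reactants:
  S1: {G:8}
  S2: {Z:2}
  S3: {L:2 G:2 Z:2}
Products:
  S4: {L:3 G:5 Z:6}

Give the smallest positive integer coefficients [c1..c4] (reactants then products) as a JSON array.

L: 1·0+6·0+6·2 = 12 | 4·3 = 12
G: 1·8+6·0+6·2 = 20 | 4·5 = 20
Z: 1·0+6·2+6·2 = 24 | 4·6 = 24
gcd(1,6,6,4) = 1

Coefficients: [1, 6, 6, 4]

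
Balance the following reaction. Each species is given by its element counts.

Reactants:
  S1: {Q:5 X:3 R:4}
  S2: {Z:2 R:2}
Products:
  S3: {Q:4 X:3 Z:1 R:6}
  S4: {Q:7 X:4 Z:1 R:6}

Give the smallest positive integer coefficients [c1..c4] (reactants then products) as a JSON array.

Coefficients: [5, 2, 1, 3]

Q: 5·5+2·0 = 25 | 1·4+3·7 = 25
X: 5·3+2·0 = 15 | 1·3+3·4 = 15
Z: 5·0+2·2 = 4 | 1·1+3·1 = 4
R: 5·4+2·2 = 24 | 1·6+3·6 = 24
gcd(5,2,1,3) = 1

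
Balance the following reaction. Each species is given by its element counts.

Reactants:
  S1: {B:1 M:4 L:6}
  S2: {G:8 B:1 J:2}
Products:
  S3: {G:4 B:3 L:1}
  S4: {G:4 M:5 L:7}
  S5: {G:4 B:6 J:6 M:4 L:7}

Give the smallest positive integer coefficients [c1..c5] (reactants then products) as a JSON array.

Coefficients: [6, 3, 1, 4, 1]

G: 6·0+3·8 = 24 | 1·4+4·4+1·4 = 24
B: 6·1+3·1 = 9 | 1·3+4·0+1·6 = 9
J: 6·0+3·2 = 6 | 1·0+4·0+1·6 = 6
M: 6·4+3·0 = 24 | 1·0+4·5+1·4 = 24
L: 6·6+3·0 = 36 | 1·1+4·7+1·7 = 36
gcd(6,3,1,4,1) = 1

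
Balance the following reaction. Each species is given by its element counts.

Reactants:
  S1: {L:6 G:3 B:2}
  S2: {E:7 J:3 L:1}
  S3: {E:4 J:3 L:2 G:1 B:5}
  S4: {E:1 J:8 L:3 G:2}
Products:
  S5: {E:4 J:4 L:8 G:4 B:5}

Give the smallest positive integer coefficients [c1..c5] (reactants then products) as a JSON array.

E: 5·0+1·7+3·4+1·1 = 20 | 5·4 = 20
J: 5·0+1·3+3·3+1·8 = 20 | 5·4 = 20
L: 5·6+1·1+3·2+1·3 = 40 | 5·8 = 40
G: 5·3+1·0+3·1+1·2 = 20 | 5·4 = 20
B: 5·2+1·0+3·5+1·0 = 25 | 5·5 = 25
gcd(5,1,3,1,5) = 1

Coefficients: [5, 1, 3, 1, 5]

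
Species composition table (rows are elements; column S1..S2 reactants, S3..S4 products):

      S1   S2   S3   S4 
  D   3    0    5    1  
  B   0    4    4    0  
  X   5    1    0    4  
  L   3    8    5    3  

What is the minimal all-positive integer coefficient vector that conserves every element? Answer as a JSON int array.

D: 3·3+1·0 = 9 | 1·5+4·1 = 9
B: 3·0+1·4 = 4 | 1·4+4·0 = 4
X: 3·5+1·1 = 16 | 1·0+4·4 = 16
L: 3·3+1·8 = 17 | 1·5+4·3 = 17
gcd(3,1,1,4) = 1

Coefficients: [3, 1, 1, 4]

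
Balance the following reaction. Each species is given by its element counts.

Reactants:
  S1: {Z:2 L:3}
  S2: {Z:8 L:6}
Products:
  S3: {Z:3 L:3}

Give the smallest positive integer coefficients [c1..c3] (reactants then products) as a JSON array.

Coefficients: [2, 1, 4]

Z: 2·2+1·8 = 12 | 4·3 = 12
L: 2·3+1·6 = 12 | 4·3 = 12
gcd(2,1,4) = 1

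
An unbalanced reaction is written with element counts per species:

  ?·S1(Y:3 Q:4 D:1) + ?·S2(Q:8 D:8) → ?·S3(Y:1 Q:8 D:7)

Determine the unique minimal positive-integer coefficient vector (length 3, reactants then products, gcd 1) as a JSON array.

Coefficients: [2, 5, 6]

Y: 2·3+5·0 = 6 | 6·1 = 6
Q: 2·4+5·8 = 48 | 6·8 = 48
D: 2·1+5·8 = 42 | 6·7 = 42
gcd(2,5,6) = 1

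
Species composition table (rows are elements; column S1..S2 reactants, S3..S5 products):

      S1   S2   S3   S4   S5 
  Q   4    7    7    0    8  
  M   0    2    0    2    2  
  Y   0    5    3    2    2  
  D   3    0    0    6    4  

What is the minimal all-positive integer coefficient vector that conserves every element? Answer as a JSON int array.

Q: 6·4+4·7 = 52 | 4·7+1·0+3·8 = 52
M: 6·0+4·2 = 8 | 4·0+1·2+3·2 = 8
Y: 6·0+4·5 = 20 | 4·3+1·2+3·2 = 20
D: 6·3+4·0 = 18 | 4·0+1·6+3·4 = 18
gcd(6,4,4,1,3) = 1

Coefficients: [6, 4, 4, 1, 3]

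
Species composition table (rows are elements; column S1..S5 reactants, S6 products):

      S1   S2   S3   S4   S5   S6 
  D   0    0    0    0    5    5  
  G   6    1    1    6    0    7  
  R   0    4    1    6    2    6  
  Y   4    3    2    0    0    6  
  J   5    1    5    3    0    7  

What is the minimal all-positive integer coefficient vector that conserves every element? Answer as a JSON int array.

Coefficients: [5, 4, 2, 1, 6, 6]

D: 5·0+4·0+2·0+1·0+6·5 = 30 | 6·5 = 30
G: 5·6+4·1+2·1+1·6+6·0 = 42 | 6·7 = 42
R: 5·0+4·4+2·1+1·6+6·2 = 36 | 6·6 = 36
Y: 5·4+4·3+2·2+1·0+6·0 = 36 | 6·6 = 36
J: 5·5+4·1+2·5+1·3+6·0 = 42 | 6·7 = 42
gcd(5,4,2,1,6,6) = 1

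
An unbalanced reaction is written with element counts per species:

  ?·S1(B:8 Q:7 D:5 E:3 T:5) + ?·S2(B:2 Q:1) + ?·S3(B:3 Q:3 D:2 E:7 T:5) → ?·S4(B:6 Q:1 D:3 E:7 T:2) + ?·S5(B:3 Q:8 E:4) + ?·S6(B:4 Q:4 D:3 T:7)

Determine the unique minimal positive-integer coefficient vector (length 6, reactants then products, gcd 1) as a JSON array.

Coefficients: [4, 6, 5, 5, 3, 5]

B: 4·8+6·2+5·3 = 59 | 5·6+3·3+5·4 = 59
Q: 4·7+6·1+5·3 = 49 | 5·1+3·8+5·4 = 49
D: 4·5+6·0+5·2 = 30 | 5·3+3·0+5·3 = 30
E: 4·3+6·0+5·7 = 47 | 5·7+3·4+5·0 = 47
T: 4·5+6·0+5·5 = 45 | 5·2+3·0+5·7 = 45
gcd(4,6,5,5,3,5) = 1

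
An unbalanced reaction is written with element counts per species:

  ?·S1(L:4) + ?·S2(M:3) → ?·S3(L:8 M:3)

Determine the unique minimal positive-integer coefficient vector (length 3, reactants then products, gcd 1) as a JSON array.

L: 2·4+1·0 = 8 | 1·8 = 8
M: 2·0+1·3 = 3 | 1·3 = 3
gcd(2,1,1) = 1

Coefficients: [2, 1, 1]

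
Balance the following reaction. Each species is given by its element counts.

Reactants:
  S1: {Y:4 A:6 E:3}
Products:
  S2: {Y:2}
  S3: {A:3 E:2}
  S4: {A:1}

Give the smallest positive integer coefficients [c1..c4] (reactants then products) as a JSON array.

Y: 2·4 = 8 | 4·2+3·0+3·0 = 8
A: 2·6 = 12 | 4·0+3·3+3·1 = 12
E: 2·3 = 6 | 4·0+3·2+3·0 = 6
gcd(2,4,3,3) = 1

Coefficients: [2, 4, 3, 3]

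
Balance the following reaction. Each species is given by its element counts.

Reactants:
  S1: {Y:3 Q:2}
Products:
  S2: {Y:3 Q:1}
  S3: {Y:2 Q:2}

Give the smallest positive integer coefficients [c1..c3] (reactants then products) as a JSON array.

Y: 4·3 = 12 | 2·3+3·2 = 12
Q: 4·2 = 8 | 2·1+3·2 = 8
gcd(4,2,3) = 1

Coefficients: [4, 2, 3]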